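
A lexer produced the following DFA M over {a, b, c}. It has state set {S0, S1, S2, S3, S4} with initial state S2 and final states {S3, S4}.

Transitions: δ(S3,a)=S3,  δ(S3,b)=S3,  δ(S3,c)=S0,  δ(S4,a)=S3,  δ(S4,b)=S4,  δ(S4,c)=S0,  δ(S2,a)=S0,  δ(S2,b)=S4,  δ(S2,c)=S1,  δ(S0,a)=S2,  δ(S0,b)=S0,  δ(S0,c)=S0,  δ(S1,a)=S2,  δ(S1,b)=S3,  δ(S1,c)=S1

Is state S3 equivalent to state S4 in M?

Start with accepting vs non-accepting: {S3,S4} | {S0,S1,S2}.
Refine {S0,S1,S2} on symbol b: members go to different blocks, giving {S1,S2} and {S0}.
On input a, block {S1,S2} splits into {S1} and {S2}.
No further refinement is possible. Final partition (4 blocks): {S3,S4} | {S1} | {S0} | {S2}.
S3 and S4 lie in the same block of the stable partition, so they are equivalent — no string distinguishes them.

Yes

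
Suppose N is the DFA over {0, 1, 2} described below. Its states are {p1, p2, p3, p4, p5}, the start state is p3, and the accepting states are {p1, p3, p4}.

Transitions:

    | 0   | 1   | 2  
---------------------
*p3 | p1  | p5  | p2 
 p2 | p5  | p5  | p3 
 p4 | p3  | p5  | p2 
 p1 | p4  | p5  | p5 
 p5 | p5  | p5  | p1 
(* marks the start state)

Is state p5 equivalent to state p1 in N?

No

Start with accepting vs non-accepting: {p1,p3,p4} | {p2,p5}.
The partition is now stable with 2 blocks: {p1,p3,p4} | {p2,p5}.
p5 and p1 end up in different blocks, so they are distinguishable. For instance, the string 'ε' is accepted from only p1.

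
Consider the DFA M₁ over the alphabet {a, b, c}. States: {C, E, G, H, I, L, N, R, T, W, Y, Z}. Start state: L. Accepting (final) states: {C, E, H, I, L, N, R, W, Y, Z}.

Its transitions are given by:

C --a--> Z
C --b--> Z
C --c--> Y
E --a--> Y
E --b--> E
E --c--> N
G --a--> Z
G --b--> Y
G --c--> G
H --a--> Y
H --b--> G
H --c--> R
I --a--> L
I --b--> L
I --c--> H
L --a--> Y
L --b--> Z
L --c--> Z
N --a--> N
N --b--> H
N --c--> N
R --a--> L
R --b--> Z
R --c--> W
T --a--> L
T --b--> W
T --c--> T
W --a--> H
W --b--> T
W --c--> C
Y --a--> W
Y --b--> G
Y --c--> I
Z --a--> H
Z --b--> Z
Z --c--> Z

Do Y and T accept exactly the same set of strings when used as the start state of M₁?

First remove the unreachable states {E,N}; 10 states remain.
P0 = {C,H,I,L,R,W,Y,Z} | {G,T}.
Refine {C,H,I,L,R,W,Y,Z} on symbol b: members go to different blocks, giving {C,I,L,R,Z} and {H,W,Y}.
Split {C,I,L,R,Z} by δ(·,a) → {C,I,R} and {L,Z}.
No further refinement is possible. Final partition (4 blocks): {C,I,R} | {G,T} | {H,W,Y} | {L,Z}.
Y and T end up in different blocks, so they are distinguishable. For instance, the string 'ε' is accepted from only Y.

No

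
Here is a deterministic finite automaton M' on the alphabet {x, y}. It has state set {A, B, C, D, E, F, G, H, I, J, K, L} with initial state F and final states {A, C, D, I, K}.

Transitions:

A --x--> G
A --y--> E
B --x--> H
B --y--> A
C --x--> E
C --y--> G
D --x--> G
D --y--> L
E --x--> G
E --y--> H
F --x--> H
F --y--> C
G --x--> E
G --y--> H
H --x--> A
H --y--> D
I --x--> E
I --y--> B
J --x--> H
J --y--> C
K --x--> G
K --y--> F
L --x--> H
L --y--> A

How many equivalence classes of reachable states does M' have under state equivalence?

States {B,I,J,K} cannot be reached from the start state, so discard them.
Initial partition by acceptance: {A,C,D} | {E,F,G,H,L}.
On input x, block {E,F,G,H,L} splits into {E,F,G,L} and {H}.
Refine {E,F,G,L} on symbol x: members go to different blocks, giving {E,G} and {F,L}.
Refine {A,C,D} on symbol y: members go to different blocks, giving {A,C} and {D}.
No further refinement is possible. Final partition (5 blocks): {A,C} | {E,G} | {H} | {F,L} | {D}.

5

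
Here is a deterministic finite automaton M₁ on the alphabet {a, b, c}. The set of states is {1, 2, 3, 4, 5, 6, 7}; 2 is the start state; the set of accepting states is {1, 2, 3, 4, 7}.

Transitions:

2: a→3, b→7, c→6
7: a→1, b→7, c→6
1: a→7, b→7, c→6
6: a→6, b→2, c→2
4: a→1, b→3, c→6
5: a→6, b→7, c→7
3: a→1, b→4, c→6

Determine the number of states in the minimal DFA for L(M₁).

First remove the unreachable states {5}; 6 states remain.
Initial partition by acceptance: {1,2,3,4,7} | {6}.
The partition is now stable with 2 blocks: {1,2,3,4,7} | {6}.

2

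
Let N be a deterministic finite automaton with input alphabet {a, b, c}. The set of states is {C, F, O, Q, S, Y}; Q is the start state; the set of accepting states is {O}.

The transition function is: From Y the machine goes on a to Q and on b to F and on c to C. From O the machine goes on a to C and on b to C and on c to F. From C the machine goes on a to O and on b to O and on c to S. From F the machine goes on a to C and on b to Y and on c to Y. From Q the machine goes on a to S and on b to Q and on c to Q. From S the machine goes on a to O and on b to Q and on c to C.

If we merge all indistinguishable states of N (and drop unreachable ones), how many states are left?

6

Initial partition by acceptance: {O} | {C,F,Q,S,Y}.
On input a, block {C,F,Q,S,Y} splits into {F,Q,Y} and {C,S}.
Refine {F,Q,Y} on symbol a: members go to different blocks, giving {F,Q} and {Y}.
Refine {F,Q} on symbol b: members go to different blocks, giving {Q} and {F}.
Split {C,S} by δ(·,b) → {C} and {S}.
No further refinement is possible. Final partition (6 blocks): {O} | {Q} | {C} | {Y} | {F} | {S}.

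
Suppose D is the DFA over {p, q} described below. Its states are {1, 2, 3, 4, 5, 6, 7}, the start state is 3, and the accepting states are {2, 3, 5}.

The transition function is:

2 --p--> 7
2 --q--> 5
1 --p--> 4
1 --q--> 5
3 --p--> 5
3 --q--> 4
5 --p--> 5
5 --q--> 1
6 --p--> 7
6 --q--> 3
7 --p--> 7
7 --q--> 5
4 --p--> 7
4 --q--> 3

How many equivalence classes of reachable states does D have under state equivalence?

2

First remove the unreachable states {2,6}; 5 states remain.
Start with accepting vs non-accepting: {3,5} | {1,4,7}.
Stable partition: {3,5} | {1,4,7} — 2 equivalence classes.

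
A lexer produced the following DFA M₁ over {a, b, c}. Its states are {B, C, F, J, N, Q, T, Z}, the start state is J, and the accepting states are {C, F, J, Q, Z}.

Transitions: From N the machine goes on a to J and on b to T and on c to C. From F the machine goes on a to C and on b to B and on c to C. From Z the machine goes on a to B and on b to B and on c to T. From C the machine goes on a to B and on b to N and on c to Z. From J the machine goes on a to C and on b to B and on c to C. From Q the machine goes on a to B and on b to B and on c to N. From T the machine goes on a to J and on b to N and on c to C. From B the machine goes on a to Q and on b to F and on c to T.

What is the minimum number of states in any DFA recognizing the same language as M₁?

Every state is reachable, so we keep all 8.
Initial partition by acceptance: {C,F,J,Q,Z} | {B,N,T}.
Split {C,F,J,Q,Z} by δ(·,a) → {C,Q,Z} and {F,J}.
Split {C,Q,Z} by δ(·,c) → {Q,Z} and {C}.
Split {B,N,T} by δ(·,a) → {N,T} and {B}.
Stable partition: {Q,Z} | {N,T} | {F,J} | {C} | {B} — 5 equivalence classes.

5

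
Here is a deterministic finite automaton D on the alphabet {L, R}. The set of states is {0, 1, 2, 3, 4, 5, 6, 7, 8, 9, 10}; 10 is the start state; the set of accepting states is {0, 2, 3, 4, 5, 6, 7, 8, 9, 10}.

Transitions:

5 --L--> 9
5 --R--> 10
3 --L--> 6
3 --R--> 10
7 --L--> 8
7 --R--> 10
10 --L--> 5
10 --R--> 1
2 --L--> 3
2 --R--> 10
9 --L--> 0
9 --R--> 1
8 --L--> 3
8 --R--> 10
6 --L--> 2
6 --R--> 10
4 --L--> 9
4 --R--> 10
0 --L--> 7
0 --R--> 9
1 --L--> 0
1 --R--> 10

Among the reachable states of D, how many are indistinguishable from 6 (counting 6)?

5

States {4} cannot be reached from the start state, so discard them.
Initial partition by acceptance: {0,2,3,5,6,7,8,9,10} | {1}.
Split {0,2,3,5,6,7,8,9,10} by δ(·,R) → {0,2,3,5,6,7,8} and {9,10}.
Split {0,2,3,5,6,7,8} by δ(·,L) → {0,2,3,6,7,8} and {5}.
Refine {9,10} on symbol L: members go to different blocks, giving {9} and {10}.
Split {0,2,3,6,7,8} by δ(·,R) → {2,3,6,7,8} and {0}.
No further refinement is possible. Final partition (6 blocks): {2,3,6,7,8} | {1} | {9} | {5} | {10} | {0}.
The equivalence class containing 6 is {2,3,6,7,8}, of size 5.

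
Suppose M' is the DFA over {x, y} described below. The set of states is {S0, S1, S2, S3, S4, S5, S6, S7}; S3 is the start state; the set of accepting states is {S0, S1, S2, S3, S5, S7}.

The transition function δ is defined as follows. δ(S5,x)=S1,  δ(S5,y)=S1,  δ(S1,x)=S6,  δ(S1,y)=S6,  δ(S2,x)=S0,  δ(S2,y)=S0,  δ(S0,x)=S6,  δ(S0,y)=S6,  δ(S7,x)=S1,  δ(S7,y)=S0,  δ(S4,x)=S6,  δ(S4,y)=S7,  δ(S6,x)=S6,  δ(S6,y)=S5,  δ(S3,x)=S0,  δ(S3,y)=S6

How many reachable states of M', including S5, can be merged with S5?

States {S2,S4,S7} cannot be reached from the start state, so discard them.
P0 = {S0,S1,S3,S5} | {S6}.
On input x, block {S0,S1,S3,S5} splits into {S0,S1} and {S3,S5}.
Split {S3,S5} by δ(·,y) → {S3} and {S5}.
No further refinement is possible. Final partition (4 blocks): {S0,S1} | {S6} | {S3} | {S5}.
State S5 belongs to the block {S5}, which has 1 states.

1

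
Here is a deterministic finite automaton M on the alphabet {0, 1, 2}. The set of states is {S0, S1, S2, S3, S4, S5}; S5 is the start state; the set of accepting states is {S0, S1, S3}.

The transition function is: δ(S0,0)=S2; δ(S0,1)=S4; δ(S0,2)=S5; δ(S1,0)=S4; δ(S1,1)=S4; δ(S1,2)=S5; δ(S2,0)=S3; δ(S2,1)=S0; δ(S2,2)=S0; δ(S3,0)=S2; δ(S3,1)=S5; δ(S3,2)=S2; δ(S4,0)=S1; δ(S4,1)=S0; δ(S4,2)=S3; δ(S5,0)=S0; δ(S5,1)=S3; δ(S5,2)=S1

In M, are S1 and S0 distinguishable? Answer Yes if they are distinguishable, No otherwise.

Every state is reachable, so we keep all 6.
Start with accepting vs non-accepting: {S0,S1,S3} | {S2,S4,S5}.
Stable partition: {S0,S1,S3} | {S2,S4,S5} — 2 equivalence classes.
S1 and S0 lie in the same block of the stable partition, so they are equivalent — no string distinguishes them.

No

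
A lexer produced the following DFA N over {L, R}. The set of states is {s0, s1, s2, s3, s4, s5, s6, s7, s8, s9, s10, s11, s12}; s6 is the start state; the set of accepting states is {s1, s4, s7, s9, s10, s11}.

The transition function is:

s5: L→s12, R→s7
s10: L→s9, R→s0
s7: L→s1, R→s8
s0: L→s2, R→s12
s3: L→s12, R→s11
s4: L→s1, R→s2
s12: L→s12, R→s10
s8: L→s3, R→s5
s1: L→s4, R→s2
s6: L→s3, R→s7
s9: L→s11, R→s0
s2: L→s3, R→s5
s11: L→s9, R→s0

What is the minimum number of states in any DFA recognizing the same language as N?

Initial partition by acceptance: {s1,s4,s7,s9,s10,s11} | {s0,s2,s3,s5,s6,s8,s12}.
Refine {s0,s2,s3,s5,s6,s8,s12} on symbol R: members go to different blocks, giving {s3,s5,s6,s12} and {s0,s2,s8}.
Split {s0,s2,s8} by δ(·,L) → {s2,s8} and {s0}.
On input R, block {s1,s4,s7,s9,s10,s11} splits into {s1,s4,s7} and {s9,s10,s11}.
Split {s3,s5,s6,s12} by δ(·,R) → {s3,s12} and {s5,s6}.
The partition is now stable with 6 blocks: {s1,s4,s7} | {s3,s12} | {s2,s8} | {s0} | {s9,s10,s11} | {s5,s6}.

6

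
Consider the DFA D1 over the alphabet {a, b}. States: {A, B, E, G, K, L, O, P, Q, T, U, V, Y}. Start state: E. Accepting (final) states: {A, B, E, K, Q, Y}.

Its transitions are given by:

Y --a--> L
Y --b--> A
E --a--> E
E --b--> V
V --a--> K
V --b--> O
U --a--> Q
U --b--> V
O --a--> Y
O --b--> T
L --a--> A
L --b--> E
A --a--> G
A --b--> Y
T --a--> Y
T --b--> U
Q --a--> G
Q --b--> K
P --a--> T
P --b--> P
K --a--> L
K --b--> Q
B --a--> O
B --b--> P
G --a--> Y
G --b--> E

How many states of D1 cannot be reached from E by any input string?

2

BFS from E reaches {A, E, G, K, L, O, Q, T, U, V, Y}; the 2 state(s) B, P are never visited.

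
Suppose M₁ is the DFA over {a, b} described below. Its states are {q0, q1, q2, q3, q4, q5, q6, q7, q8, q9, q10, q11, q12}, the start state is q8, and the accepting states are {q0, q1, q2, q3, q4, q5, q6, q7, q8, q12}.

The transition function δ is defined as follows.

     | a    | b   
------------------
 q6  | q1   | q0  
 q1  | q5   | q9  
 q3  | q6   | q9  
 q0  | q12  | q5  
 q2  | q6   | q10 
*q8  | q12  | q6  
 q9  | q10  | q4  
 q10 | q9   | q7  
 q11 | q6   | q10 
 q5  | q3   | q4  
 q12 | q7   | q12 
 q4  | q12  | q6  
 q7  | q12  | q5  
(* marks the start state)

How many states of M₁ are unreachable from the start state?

2

No path from q8 leads to q2, q11; the other 11 states are all reachable.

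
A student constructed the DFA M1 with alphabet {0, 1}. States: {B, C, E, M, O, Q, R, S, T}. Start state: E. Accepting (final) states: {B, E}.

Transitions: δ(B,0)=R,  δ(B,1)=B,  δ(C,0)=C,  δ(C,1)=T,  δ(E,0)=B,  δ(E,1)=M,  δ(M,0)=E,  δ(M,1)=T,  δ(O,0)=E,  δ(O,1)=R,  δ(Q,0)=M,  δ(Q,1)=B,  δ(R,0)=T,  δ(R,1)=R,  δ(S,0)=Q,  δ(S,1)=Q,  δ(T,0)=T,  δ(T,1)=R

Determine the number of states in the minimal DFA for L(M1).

States {C,O,Q,S} cannot be reached from the start state, so discard them.
P0 = {B,E} | {M,R,T}.
Split {B,E} by δ(·,0) → {B} and {E}.
Split {M,R,T} by δ(·,0) → {R,T} and {M}.
The partition is now stable with 4 blocks: {B} | {R,T} | {E} | {M}.

4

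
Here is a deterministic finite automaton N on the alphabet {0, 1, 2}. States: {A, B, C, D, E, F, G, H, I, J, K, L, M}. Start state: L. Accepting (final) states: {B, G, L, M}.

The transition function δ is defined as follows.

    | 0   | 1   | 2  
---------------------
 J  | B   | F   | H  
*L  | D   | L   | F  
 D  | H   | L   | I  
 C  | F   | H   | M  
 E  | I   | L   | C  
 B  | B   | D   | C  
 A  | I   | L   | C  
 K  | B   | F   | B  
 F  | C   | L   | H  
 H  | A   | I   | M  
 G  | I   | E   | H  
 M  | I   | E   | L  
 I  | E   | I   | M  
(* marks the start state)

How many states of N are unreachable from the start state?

No path from L leads to B, G, J, K; the other 9 states are all reachable.

4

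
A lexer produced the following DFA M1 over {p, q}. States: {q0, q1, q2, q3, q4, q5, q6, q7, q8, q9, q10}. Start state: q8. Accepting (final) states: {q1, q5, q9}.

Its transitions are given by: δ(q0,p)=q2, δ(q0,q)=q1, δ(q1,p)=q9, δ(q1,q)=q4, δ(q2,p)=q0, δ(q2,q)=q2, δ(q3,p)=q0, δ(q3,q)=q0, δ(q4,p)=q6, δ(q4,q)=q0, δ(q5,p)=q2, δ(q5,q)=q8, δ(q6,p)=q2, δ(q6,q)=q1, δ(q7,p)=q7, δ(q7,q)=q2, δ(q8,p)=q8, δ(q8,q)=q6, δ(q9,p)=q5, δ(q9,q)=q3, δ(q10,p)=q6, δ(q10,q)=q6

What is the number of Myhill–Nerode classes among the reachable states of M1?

7

States {q7,q10} cannot be reached from the start state, so discard them.
P0 = {q1,q5,q9} | {q0,q2,q3,q4,q6,q8}.
Split {q1,q5,q9} by δ(·,p) → {q1,q9} and {q5}.
Refine {q1,q9} on symbol p: members go to different blocks, giving {q1} and {q9}.
Split {q0,q2,q3,q4,q6,q8} by δ(·,q) → {q2,q3,q4,q8} and {q0,q6}.
Refine {q2,q3,q4,q8} on symbol p: members go to different blocks, giving {q2,q3,q4} and {q8}.
On input q, block {q2,q3,q4} splits into {q3,q4} and {q2}.
The partition is now stable with 7 blocks: {q1} | {q3,q4} | {q5} | {q9} | {q0,q6} | {q8} | {q2}.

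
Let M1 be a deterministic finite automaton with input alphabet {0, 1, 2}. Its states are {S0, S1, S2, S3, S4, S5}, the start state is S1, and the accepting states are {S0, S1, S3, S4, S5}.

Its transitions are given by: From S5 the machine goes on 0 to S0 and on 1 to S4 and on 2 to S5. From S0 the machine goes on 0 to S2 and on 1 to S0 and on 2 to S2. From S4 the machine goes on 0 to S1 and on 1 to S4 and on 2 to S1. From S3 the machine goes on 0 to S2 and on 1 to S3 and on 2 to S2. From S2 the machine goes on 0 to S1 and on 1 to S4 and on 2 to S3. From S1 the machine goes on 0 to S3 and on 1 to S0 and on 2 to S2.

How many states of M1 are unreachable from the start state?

1

BFS from S1 reaches {S0, S1, S2, S3, S4}; the 1 state(s) S5 are never visited.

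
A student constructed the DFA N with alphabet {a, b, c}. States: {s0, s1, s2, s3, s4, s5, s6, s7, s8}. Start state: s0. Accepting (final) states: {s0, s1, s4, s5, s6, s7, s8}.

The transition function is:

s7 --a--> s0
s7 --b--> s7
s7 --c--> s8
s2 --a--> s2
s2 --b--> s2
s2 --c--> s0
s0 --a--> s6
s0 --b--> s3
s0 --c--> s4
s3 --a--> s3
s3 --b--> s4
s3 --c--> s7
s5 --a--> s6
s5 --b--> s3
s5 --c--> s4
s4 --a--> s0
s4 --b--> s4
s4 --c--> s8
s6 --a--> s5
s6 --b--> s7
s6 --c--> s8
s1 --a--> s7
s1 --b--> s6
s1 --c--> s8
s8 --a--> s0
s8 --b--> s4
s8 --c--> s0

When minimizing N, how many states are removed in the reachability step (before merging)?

2

No path from s0 leads to s1, s2; the other 7 states are all reachable.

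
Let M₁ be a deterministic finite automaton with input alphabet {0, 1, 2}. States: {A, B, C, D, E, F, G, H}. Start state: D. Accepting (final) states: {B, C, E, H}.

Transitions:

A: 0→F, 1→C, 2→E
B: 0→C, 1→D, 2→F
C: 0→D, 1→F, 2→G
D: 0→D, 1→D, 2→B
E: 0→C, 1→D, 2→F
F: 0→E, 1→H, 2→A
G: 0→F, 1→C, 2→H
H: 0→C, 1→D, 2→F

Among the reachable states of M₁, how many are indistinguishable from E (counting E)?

3

Start with accepting vs non-accepting: {B,C,E,H} | {A,D,F,G}.
Split {B,C,E,H} by δ(·,0) → {B,E,H} and {C}.
Refine {A,D,F,G} on symbol 0: members go to different blocks, giving {A,D,G} and {F}.
Split {A,D,G} by δ(·,0) → {A,G} and {D}.
No further refinement is possible. Final partition (5 blocks): {B,E,H} | {A,G} | {C} | {F} | {D}.
The equivalence class containing E is {B,E,H}, of size 3.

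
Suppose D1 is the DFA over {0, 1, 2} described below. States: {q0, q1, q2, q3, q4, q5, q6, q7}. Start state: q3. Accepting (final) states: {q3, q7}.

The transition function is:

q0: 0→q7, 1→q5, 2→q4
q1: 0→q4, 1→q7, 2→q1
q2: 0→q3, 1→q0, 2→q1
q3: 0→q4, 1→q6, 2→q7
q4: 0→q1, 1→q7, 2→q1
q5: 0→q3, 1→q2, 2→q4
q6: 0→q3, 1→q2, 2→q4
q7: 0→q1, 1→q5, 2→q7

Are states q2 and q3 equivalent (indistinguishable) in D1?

No

All states are reachable from the start state.
Start with accepting vs non-accepting: {q3,q7} | {q0,q1,q2,q4,q5,q6}.
Split {q0,q1,q2,q4,q5,q6} by δ(·,0) → {q0,q2,q5,q6} and {q1,q4}.
Stable partition: {q3,q7} | {q0,q2,q5,q6} | {q1,q4} — 3 equivalence classes.
q2 and q3 end up in different blocks, so they are distinguishable. For instance, the string 'ε' is accepted from only q3.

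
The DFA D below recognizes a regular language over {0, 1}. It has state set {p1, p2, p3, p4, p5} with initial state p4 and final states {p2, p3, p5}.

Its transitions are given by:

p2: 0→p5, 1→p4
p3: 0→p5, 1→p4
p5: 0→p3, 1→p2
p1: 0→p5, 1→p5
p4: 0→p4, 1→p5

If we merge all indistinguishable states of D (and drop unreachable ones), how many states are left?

3

First remove the unreachable states {p1}; 4 states remain.
P0 = {p2,p3,p5} | {p4}.
On input 1, block {p2,p3,p5} splits into {p2,p3} and {p5}.
No further refinement is possible. Final partition (3 blocks): {p2,p3} | {p4} | {p5}.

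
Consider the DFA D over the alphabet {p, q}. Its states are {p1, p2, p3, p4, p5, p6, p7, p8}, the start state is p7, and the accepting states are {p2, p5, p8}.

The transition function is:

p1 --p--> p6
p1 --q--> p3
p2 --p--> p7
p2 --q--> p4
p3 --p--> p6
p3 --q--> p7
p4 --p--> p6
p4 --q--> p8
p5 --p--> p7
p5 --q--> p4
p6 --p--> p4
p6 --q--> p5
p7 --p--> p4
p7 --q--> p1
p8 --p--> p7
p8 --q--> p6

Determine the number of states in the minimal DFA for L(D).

First remove the unreachable states {p2}; 7 states remain.
Start with accepting vs non-accepting: {p5,p8} | {p1,p3,p4,p6,p7}.
Split {p1,p3,p4,p6,p7} by δ(·,q) → {p1,p3,p7} and {p4,p6}.
No further refinement is possible. Final partition (3 blocks): {p5,p8} | {p1,p3,p7} | {p4,p6}.

3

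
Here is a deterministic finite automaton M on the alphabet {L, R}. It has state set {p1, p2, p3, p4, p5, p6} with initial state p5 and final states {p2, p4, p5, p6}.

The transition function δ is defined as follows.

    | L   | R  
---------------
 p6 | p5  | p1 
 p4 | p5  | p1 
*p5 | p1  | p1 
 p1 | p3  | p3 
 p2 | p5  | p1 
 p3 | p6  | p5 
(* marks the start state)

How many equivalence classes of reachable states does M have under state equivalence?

4

Reachable states from the start: {p1,p3,p5,p6}. Unreachable: {p2,p4} — drop them.
Start with accepting vs non-accepting: {p5,p6} | {p1,p3}.
Split {p5,p6} by δ(·,L) → {p5} and {p6}.
Refine {p1,p3} on symbol L: members go to different blocks, giving {p1} and {p3}.
No further refinement is possible. Final partition (4 blocks): {p5} | {p1} | {p6} | {p3}.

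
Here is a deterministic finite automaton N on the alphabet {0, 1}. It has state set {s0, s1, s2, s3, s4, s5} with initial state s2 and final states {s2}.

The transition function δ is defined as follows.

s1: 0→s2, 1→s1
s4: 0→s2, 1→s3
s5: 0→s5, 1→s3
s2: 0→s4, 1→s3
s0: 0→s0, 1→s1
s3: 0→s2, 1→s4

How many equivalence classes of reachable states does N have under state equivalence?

States {s0,s1,s5} cannot be reached from the start state, so discard them.
P0 = {s2} | {s3,s4}.
Stable partition: {s2} | {s3,s4} — 2 equivalence classes.

2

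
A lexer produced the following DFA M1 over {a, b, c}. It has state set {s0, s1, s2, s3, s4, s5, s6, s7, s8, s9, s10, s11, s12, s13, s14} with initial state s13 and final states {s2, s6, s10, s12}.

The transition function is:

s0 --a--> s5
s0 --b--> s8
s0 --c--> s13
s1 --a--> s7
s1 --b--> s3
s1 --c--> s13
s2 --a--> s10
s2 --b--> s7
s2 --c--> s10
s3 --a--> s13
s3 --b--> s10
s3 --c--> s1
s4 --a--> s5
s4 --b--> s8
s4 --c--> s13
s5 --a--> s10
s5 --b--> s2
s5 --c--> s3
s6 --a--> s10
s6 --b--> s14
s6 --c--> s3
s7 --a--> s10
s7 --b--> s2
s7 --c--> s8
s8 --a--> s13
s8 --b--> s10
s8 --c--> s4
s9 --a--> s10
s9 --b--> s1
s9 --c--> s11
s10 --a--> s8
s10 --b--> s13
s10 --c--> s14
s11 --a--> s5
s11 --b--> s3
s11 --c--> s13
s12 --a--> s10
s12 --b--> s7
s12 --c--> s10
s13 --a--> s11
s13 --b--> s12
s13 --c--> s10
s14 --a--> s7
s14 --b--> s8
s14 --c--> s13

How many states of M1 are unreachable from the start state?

Starting at s13 and following transitions, the reachable set is {s1, s2, s3, s4, s5, s7, s8, s10, s11, s12, s13, s14}. That leaves s0, s6, s9 unreachable — 3 in total.

3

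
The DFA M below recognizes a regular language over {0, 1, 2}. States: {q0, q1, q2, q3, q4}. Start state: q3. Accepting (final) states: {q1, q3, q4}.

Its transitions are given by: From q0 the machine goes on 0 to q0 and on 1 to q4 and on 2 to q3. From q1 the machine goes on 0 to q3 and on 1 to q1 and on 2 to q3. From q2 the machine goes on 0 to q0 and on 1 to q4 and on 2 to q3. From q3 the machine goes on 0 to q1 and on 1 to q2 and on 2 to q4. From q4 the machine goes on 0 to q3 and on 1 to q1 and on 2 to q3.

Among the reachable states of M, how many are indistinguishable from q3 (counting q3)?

Start with accepting vs non-accepting: {q1,q3,q4} | {q0,q2}.
Split {q1,q3,q4} by δ(·,1) → {q1,q4} and {q3}.
No further refinement is possible. Final partition (3 blocks): {q1,q4} | {q0,q2} | {q3}.
State q3 belongs to the block {q3}, which has 1 states.

1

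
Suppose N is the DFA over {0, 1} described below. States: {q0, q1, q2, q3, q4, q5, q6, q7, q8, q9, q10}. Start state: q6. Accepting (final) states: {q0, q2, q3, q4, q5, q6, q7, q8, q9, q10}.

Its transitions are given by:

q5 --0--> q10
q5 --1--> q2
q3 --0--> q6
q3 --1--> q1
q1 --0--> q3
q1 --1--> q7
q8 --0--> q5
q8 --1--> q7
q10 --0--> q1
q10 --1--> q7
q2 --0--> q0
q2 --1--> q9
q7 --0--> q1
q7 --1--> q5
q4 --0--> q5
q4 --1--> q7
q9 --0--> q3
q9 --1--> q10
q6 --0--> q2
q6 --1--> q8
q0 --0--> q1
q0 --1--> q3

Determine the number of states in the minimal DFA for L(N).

States {q4} cannot be reached from the start state, so discard them.
P0 = {q0,q2,q3,q5,q6,q7,q8,q9,q10} | {q1}.
Split {q0,q2,q3,q5,q6,q7,q8,q9,q10} by δ(·,0) → {q2,q3,q5,q6,q8,q9} and {q0,q7,q10}.
Split {q2,q3,q5,q6,q8,q9} by δ(·,0) → {q3,q6,q8,q9} and {q2,q5}.
On input 0, block {q3,q6,q8,q9} splits into {q3,q9} and {q6,q8}.
Split {q3,q9} by δ(·,0) → {q3} and {q9}.
Split {q0,q7,q10} by δ(·,1) → {q0} and {q7} and {q10}.
Split {q2,q5} by δ(·,0) → {q2} and {q5}.
On input 0, block {q6,q8} splits into {q6} and {q8}.
No further refinement is possible. Final partition (10 blocks): {q3} | {q1} | {q0} | {q2} | {q6} | {q9} | {q7} | {q10} | {q5} | {q8}.

10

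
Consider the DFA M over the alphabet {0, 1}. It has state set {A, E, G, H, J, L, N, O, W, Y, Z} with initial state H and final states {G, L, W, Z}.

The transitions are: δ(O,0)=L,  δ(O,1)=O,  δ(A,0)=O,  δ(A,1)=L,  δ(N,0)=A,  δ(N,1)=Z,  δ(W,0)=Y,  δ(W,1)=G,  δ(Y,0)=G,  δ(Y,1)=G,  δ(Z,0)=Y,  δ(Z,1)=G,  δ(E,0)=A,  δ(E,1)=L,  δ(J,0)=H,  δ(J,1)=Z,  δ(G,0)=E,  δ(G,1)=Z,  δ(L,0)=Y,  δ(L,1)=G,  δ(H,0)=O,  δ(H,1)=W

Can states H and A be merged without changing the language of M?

Yes

States {J,N} cannot be reached from the start state, so discard them.
Initial partition by acceptance: {G,L,W,Z} | {A,E,H,O,Y}.
On input 0, block {A,E,H,O,Y} splits into {A,E,H} and {O,Y}.
On input 0, block {G,L,W,Z} splits into {L,W,Z} and {G}.
On input 0, block {A,E,H} splits into {A,H} and {E}.
Split {O,Y} by δ(·,0) → {O} and {Y}.
The partition is now stable with 6 blocks: {L,W,Z} | {A,H} | {O} | {G} | {E} | {Y}.
H and A lie in the same block of the stable partition, so they are equivalent — no string distinguishes them.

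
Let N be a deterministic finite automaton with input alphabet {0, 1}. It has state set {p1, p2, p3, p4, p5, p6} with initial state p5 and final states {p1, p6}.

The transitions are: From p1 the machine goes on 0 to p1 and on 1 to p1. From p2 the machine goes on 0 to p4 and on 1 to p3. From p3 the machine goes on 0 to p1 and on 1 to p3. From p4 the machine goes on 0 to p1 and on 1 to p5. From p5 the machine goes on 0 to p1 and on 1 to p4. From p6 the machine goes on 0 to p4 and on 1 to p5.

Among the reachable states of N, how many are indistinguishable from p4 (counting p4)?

2

First remove the unreachable states {p2,p3,p6}; 3 states remain.
Start with accepting vs non-accepting: {p1} | {p4,p5}.
Stable partition: {p1} | {p4,p5} — 2 equivalence classes.
State p4 belongs to the block {p4,p5}, which has 2 states.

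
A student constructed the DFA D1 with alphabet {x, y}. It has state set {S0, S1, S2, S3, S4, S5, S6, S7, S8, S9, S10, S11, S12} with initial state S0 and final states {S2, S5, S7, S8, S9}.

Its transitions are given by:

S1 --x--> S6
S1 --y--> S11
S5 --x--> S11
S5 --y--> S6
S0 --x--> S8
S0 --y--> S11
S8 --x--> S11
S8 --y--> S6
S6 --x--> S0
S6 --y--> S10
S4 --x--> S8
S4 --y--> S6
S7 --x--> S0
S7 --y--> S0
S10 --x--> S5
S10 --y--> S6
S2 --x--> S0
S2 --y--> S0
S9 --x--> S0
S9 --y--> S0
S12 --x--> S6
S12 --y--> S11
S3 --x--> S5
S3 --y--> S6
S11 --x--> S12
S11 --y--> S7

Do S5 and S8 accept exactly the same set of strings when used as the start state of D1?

Yes

First remove the unreachable states {S1,S2,S3,S4,S9}; 8 states remain.
Start with accepting vs non-accepting: {S5,S7,S8} | {S0,S6,S10,S11,S12}.
On input x, block {S0,S6,S10,S11,S12} splits into {S6,S11,S12} and {S0,S10}.
Split {S5,S7,S8} by δ(·,x) → {S5,S8} and {S7}.
Split {S6,S11,S12} by δ(·,x) → {S11,S12} and {S6}.
Split {S11,S12} by δ(·,x) → {S11} and {S12}.
Split {S0,S10} by δ(·,y) → {S0} and {S10}.
The partition is now stable with 7 blocks: {S5,S8} | {S11} | {S0} | {S7} | {S6} | {S12} | {S10}.
S5 and S8 lie in the same block of the stable partition, so they are equivalent — no string distinguishes them.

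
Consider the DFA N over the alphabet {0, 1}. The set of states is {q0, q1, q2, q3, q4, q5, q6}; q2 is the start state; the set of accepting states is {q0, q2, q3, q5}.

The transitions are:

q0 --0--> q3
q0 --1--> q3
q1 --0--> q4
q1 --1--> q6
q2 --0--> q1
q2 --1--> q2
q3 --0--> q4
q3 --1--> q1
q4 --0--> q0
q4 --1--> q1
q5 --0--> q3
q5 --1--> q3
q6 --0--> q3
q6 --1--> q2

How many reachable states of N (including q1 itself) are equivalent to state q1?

Reachable states from the start: {q0,q1,q2,q3,q4,q6}. Unreachable: {q5} — drop them.
Start with accepting vs non-accepting: {q0,q2,q3} | {q1,q4,q6}.
On input 0, block {q0,q2,q3} splits into {q2,q3} and {q0}.
Refine {q2,q3} on symbol 1: members go to different blocks, giving {q2} and {q3}.
On input 0, block {q1,q4,q6} splits into {q1} and {q4} and {q6}.
No further refinement is possible. Final partition (6 blocks): {q2} | {q1} | {q0} | {q3} | {q4} | {q6}.
The equivalence class containing q1 is {q1}, of size 1.

1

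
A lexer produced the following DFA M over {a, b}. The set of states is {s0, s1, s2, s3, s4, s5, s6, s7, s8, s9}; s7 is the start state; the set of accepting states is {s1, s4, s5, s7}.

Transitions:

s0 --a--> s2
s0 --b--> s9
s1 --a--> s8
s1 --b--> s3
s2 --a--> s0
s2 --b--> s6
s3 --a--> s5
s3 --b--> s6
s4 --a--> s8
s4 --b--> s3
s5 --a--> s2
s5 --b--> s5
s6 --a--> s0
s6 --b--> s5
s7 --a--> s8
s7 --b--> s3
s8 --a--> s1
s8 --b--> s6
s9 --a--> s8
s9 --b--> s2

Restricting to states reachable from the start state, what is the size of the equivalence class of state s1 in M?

2

First remove the unreachable states {s4}; 9 states remain.
P0 = {s1,s5,s7} | {s0,s2,s3,s6,s8,s9}.
Refine {s1,s5,s7} on symbol b: members go to different blocks, giving {s1,s7} and {s5}.
Split {s0,s2,s3,s6,s8,s9} by δ(·,a) → {s0,s2,s6,s9} and {s3} and {s8}.
On input a, block {s0,s2,s6,s9} splits into {s0,s2,s6} and {s9}.
Split {s0,s2,s6} by δ(·,b) → {s0} and {s2} and {s6}.
No further refinement is possible. Final partition (8 blocks): {s1,s7} | {s0} | {s5} | {s3} | {s8} | {s9} | {s2} | {s6}.
The equivalence class containing s1 is {s1,s7}, of size 2.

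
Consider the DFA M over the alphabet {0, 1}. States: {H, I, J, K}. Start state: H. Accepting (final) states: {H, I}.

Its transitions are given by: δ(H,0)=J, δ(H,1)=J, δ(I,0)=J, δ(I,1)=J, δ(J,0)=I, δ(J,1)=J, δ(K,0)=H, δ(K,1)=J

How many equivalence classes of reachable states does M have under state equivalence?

2

Reachable states from the start: {H,I,J}. Unreachable: {K} — drop them.
P0 = {H,I} | {J}.
Stable partition: {H,I} | {J} — 2 equivalence classes.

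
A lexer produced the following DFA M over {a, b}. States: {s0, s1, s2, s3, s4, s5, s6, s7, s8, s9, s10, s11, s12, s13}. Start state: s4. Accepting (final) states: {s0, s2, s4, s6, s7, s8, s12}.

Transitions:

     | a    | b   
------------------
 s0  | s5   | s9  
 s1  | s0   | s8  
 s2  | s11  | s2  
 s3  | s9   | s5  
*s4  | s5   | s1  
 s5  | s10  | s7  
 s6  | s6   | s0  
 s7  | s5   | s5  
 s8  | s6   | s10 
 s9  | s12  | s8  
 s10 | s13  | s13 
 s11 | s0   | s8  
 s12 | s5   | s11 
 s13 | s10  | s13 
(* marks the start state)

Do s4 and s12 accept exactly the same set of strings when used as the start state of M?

Yes

Reachable states from the start: {s0,s1,s4,s5,s6,s7,s8,s9,s10,s11,s12,s13}. Unreachable: {s2,s3} — drop them.
Start with accepting vs non-accepting: {s0,s4,s6,s7,s8,s12} | {s1,s5,s9,s10,s11,s13}.
Split {s0,s4,s6,s7,s8,s12} by δ(·,a) → {s0,s4,s7,s12} and {s6,s8}.
Split {s1,s5,s9,s10,s11,s13} by δ(·,a) → {s1,s9,s11} and {s5,s10,s13}.
On input b, block {s0,s4,s7,s12} splits into {s0,s4,s12} and {s7}.
Refine {s6,s8} on symbol b: members go to different blocks, giving {s6} and {s8}.
On input b, block {s5,s10,s13} splits into {s10,s13} and {s5}.
The partition is now stable with 7 blocks: {s0,s4,s12} | {s1,s9,s11} | {s6} | {s10,s13} | {s7} | {s8} | {s5}.
s4 and s12 lie in the same block of the stable partition, so they are equivalent — no string distinguishes them.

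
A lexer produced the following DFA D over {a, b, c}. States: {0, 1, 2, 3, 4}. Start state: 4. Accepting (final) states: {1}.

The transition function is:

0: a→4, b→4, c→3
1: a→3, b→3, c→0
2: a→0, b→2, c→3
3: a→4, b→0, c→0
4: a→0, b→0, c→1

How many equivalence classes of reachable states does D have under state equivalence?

4

States {2} cannot be reached from the start state, so discard them.
Initial partition by acceptance: {1} | {0,3,4}.
Split {0,3,4} by δ(·,c) → {0,3} and {4}.
Refine {0,3} on symbol b: members go to different blocks, giving {0} and {3}.
Stable partition: {1} | {0} | {4} | {3} — 4 equivalence classes.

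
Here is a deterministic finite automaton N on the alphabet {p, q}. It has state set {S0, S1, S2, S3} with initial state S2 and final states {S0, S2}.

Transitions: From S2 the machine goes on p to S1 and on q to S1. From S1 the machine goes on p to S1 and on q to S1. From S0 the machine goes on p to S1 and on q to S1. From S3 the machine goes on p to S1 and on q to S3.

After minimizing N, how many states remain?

2

Reachable states from the start: {S1,S2}. Unreachable: {S0,S3} — drop them.
Initial partition by acceptance: {S2} | {S1}.
Stable partition: {S2} | {S1} — 2 equivalence classes.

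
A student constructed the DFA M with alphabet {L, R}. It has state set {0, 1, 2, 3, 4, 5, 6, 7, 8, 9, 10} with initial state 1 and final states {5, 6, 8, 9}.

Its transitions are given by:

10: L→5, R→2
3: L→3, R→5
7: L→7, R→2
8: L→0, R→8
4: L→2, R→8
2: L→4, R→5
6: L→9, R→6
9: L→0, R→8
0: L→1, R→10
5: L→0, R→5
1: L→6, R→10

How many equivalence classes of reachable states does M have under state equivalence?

6

Reachable states from the start: {0,1,2,4,5,6,8,9,10}. Unreachable: {3,7} — drop them.
P0 = {5,6,8,9} | {0,1,2,4,10}.
Refine {5,6,8,9} on symbol L: members go to different blocks, giving {5,8,9} and {6}.
Refine {0,1,2,4,10} on symbol L: members go to different blocks, giving {0,2,4} and {1} and {10}.
Split {0,2,4} by δ(·,L) → {2,4} and {0}.
The partition is now stable with 6 blocks: {5,8,9} | {2,4} | {6} | {1} | {10} | {0}.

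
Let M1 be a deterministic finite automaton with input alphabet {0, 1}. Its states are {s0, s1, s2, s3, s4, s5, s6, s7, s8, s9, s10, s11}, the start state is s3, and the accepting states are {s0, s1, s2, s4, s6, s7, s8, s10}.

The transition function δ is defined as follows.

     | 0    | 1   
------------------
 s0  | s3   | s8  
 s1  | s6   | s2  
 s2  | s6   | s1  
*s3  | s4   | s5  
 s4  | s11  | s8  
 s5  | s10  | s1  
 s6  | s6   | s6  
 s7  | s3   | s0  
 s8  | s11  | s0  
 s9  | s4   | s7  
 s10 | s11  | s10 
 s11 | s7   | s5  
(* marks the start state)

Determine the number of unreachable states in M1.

Starting at s3 and following transitions, the reachable set is {s0, s1, s2, s3, s4, s5, s6, s7, s8, s10, s11}. That leaves s9 unreachable — 1 in total.

1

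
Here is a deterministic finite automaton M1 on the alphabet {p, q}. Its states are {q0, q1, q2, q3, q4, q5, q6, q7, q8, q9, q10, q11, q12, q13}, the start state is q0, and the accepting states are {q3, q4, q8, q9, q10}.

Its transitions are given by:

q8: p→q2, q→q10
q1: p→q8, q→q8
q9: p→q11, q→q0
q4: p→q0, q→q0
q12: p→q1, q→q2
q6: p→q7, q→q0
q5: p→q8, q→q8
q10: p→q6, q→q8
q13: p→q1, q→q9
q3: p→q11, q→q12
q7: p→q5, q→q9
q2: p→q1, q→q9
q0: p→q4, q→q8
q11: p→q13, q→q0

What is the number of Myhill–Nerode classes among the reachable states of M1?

8

Reachable states from the start: {q0,q1,q2,q4,q5,q6,q7,q8,q9,q10,q11,q13}. Unreachable: {q3,q12} — drop them.
P0 = {q4,q8,q9,q10} | {q0,q1,q2,q5,q6,q7,q11,q13}.
On input q, block {q4,q8,q9,q10} splits into {q4,q9} and {q8,q10}.
Refine {q0,q1,q2,q5,q6,q7,q11,q13} on symbol p: members go to different blocks, giving {q2,q6,q7,q11,q13} and {q1,q5} and {q0}.
On input p, block {q4,q9} splits into {q4} and {q9}.
Refine {q2,q6,q7,q11,q13} on symbol p: members go to different blocks, giving {q2,q7,q13} and {q6,q11}.
Split {q8,q10} by δ(·,p) → {q8} and {q10}.
Stable partition: {q4} | {q2,q7,q13} | {q8} | {q1,q5} | {q0} | {q9} | {q6,q11} | {q10} — 8 equivalence classes.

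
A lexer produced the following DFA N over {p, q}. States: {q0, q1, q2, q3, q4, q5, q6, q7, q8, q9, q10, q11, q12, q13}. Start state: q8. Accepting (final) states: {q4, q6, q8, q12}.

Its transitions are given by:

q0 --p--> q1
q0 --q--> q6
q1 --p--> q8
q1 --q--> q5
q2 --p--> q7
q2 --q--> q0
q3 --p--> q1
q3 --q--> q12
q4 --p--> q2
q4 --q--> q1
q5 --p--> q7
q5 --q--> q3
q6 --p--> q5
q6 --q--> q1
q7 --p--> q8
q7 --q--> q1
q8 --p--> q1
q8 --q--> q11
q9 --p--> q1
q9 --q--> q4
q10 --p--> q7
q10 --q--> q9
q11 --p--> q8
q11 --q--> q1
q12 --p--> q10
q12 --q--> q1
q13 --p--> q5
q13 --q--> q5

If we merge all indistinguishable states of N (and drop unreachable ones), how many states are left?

States {q13} cannot be reached from the start state, so discard them.
Start with accepting vs non-accepting: {q4,q6,q8,q12} | {q0,q1,q2,q3,q5,q7,q9,q10,q11}.
Split {q0,q1,q2,q3,q5,q7,q9,q10,q11} by δ(·,p) → {q0,q2,q3,q5,q9,q10} and {q1,q7,q11}.
Refine {q4,q6,q8,q12} on symbol p: members go to different blocks, giving {q4,q6,q12} and {q8}.
On input q, block {q0,q2,q3,q5,q9,q10} splits into {q0,q3,q9} and {q2,q5,q10}.
Refine {q1,q7,q11} on symbol q: members go to different blocks, giving {q7,q11} and {q1}.
No further refinement is possible. Final partition (6 blocks): {q4,q6,q12} | {q0,q3,q9} | {q7,q11} | {q8} | {q2,q5,q10} | {q1}.

6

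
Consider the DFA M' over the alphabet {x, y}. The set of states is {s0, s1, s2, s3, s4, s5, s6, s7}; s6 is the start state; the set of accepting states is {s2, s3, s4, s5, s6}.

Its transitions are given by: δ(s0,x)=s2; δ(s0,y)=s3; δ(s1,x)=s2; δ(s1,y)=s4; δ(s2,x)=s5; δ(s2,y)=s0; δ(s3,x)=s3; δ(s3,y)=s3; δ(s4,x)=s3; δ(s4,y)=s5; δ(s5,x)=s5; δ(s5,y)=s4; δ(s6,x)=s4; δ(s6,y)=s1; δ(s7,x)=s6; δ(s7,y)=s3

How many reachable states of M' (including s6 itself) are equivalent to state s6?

2

Reachable states from the start: {s0,s1,s2,s3,s4,s5,s6}. Unreachable: {s7} — drop them.
P0 = {s2,s3,s4,s5,s6} | {s0,s1}.
Split {s2,s3,s4,s5,s6} by δ(·,y) → {s3,s4,s5} and {s2,s6}.
Stable partition: {s3,s4,s5} | {s0,s1} | {s2,s6} — 3 equivalence classes.
State s6 belongs to the block {s2,s6}, which has 2 states.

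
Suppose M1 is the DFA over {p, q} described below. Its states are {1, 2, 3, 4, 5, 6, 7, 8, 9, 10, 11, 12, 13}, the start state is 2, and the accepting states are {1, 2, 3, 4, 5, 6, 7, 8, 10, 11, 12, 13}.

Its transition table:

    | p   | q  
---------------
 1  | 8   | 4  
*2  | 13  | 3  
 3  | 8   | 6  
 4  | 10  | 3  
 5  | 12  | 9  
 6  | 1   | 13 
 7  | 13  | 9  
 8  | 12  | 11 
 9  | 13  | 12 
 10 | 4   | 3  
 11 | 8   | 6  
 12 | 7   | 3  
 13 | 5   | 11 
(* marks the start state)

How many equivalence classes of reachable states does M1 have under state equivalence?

Start with accepting vs non-accepting: {1,2,3,4,5,6,7,8,10,11,12,13} | {9}.
On input q, block {1,2,3,4,5,6,7,8,10,11,12,13} splits into {1,2,3,4,6,8,10,11,12,13} and {5,7}.
Split {1,2,3,4,6,8,10,11,12,13} by δ(·,p) → {1,2,3,4,6,8,10,11} and {12,13}.
Refine {1,2,3,4,6,8,10,11} on symbol p: members go to different blocks, giving {1,3,4,6,10,11} and {2,8}.
Split {1,3,4,6,10,11} by δ(·,p) → {1,3,11} and {4,6,10}.
Split {4,6,10} by δ(·,p) → {4,10} and {6}.
On input q, block {1,3,11} splits into {3,11} and {1}.
Stable partition: {3,11} | {9} | {5,7} | {12,13} | {2,8} | {4,10} | {6} | {1} — 8 equivalence classes.

8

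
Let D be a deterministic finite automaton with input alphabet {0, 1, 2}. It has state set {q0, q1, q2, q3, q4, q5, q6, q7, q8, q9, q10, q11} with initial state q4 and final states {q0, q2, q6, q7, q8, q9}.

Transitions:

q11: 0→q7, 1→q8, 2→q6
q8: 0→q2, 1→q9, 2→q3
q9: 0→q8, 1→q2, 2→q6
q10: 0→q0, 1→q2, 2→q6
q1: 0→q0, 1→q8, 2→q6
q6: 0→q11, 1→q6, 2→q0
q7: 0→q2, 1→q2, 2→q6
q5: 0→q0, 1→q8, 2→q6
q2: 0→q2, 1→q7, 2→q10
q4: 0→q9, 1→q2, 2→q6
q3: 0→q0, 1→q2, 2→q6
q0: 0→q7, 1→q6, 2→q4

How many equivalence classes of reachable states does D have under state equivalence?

6

Reachable states from the start: {q0,q2,q3,q4,q6,q7,q8,q9,q10,q11}. Unreachable: {q1,q5} — drop them.
Initial partition by acceptance: {q0,q2,q6,q7,q8,q9} | {q3,q4,q10,q11}.
Refine {q0,q2,q6,q7,q8,q9} on symbol 0: members go to different blocks, giving {q0,q2,q7,q8,q9} and {q6}.
On input 1, block {q0,q2,q7,q8,q9} splits into {q2,q7,q8,q9} and {q0}.
Split {q2,q7,q8,q9} by δ(·,2) → {q2,q8} and {q7,q9}.
Split {q3,q4,q10,q11} by δ(·,0) → {q3,q10} and {q4,q11}.
No further refinement is possible. Final partition (6 blocks): {q2,q8} | {q3,q10} | {q6} | {q0} | {q7,q9} | {q4,q11}.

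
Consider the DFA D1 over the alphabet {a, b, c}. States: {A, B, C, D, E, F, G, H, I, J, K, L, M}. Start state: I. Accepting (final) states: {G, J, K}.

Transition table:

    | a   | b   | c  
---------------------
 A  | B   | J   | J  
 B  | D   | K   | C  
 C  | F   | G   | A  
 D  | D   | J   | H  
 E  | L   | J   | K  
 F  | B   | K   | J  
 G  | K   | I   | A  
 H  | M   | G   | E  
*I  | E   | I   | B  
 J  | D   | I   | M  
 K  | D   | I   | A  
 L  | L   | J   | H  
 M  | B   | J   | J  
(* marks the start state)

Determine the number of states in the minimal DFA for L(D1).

6

Start with accepting vs non-accepting: {G,J,K} | {A,B,C,D,E,F,H,I,L,M}.
Split {G,J,K} by δ(·,a) → {J,K} and {G}.
On input b, block {A,B,C,D,E,F,H,I,L,M} splits into {A,B,D,E,F,L,M} and {C,H} and {I}.
Refine {A,B,D,E,F,L,M} on symbol c: members go to different blocks, giving {A,E,F,M} and {B,D,L}.
The partition is now stable with 6 blocks: {J,K} | {A,E,F,M} | {G} | {C,H} | {I} | {B,D,L}.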